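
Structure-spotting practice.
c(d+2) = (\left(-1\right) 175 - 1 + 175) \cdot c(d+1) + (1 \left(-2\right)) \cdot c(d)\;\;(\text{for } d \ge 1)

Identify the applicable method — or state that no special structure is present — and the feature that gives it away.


Method: the characteristic-root method — fixed numeric weights on consecutive terms and no forcing term added: the root method in its home territory.


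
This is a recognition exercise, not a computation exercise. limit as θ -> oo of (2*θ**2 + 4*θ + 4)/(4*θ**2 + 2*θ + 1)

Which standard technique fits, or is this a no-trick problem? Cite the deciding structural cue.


Method: dominant-term comparison — as θ grows, only the highest-degree terms matter — compare leading terms and read the limit off. l'Hôpital's at-infinity variant applies to the expression viewed as a single quotient; the leading-term comparison is the direct route.


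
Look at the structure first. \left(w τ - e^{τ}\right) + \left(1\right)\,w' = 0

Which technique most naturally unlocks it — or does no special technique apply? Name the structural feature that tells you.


Diagnosis: a linear integrating factor — the unknown enters only to the first power against a nonzero forcing term — the integrating-factor template applies directly.


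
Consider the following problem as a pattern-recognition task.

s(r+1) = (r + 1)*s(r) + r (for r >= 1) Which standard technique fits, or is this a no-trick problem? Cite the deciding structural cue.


Technique: a summation factor — because the multiplier r + 1 is index-dependent, divide through by its running product and sum the resulting differences.


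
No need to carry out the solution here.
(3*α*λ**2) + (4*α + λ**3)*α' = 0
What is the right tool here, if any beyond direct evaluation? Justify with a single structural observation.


Verdict: the exact-equation method — equality of cross partials is the green light — assemble the potential function term by term.


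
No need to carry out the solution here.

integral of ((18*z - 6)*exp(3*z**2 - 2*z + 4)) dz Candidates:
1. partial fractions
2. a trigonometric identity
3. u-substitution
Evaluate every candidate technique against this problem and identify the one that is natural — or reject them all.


Verdict: u-substitution — differentiating the inner expression 3*z**2 - 2*z + 4 produces the factor 18*z - 6 up to a constant multiple, so substituting u = 3*z**2 - 2*z + 4 reduces everything to a one-variable integral in u.
- partial fractions: there is no rational-function structure to decompose.
- a trigonometric identity: there is no trigonometric structure at all — the integrand carries no sine or cosine to rewrite.
- u-substitution: yes, a natural case for it.


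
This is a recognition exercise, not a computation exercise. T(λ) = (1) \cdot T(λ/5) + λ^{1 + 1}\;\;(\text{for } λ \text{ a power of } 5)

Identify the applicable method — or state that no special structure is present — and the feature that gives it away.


Method: the master substitution — the argument shrinks by the factor 5, so measure the index on a logarithmic scale and the recursion becomes a shift.


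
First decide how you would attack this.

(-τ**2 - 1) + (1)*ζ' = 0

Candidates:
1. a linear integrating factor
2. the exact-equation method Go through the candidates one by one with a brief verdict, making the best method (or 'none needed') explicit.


Technique: no special technique — the slope is a function of τ alone, so integrate both sides directly.
- a linear integrating factor: with the unknown absent the integrating factor is a formality; direct integration is the working structure.
- the exact-equation method: no dependence on the unknown anywhere: exactness is a label without content here.


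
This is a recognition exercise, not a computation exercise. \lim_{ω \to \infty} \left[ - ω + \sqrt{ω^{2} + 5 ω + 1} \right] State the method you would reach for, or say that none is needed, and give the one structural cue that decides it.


Verdict: conjugate multiplication — divergence minus divergence hides a finite answer — expose it by pairing \sqrt{ω^{2} + 5 ω + 1} - ω with its conjugate.


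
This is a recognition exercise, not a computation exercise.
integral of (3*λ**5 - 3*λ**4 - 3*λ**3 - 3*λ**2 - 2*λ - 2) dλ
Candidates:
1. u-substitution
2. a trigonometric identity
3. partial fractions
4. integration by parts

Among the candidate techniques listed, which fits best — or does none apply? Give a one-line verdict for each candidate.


Method: no special technique — a term-by-term power-rule job in λ; no substitution or rearrangement earns its keep here.
- u-substitution: no substitution does more than relabel what direct integration already handles.
- a trigonometric identity — with no trigonometric functions present, identity rewriting has no target.
- partial fractions — there is no rational-function structure to decompose.
- integration by parts — splitting off a factor buys nothing — the integrand integrates directly without parts.


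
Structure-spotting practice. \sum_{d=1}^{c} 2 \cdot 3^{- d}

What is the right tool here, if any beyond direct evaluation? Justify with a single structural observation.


Verdict: the geometric series formula — consecutive terms stand in a fixed index-free ratio — the geometric sum formula closes it.


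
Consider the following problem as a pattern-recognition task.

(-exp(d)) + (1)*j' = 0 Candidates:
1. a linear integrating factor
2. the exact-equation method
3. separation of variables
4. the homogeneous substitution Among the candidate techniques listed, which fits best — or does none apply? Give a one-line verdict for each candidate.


Method: no special technique — with j absent the equation is not coupled at all: direct integration in d.
- a linear integrating factor: the linear template holds only trivially here (the unknown is absent, so the coefficient is zero) — the method is not the natural label.
- the exact-equation method — the unknown never enters the equation — exactness holds emptily, with nothing for the method to add.
- separation of variables: any separation here is vacuous (nothing depends on the unknown); direct integration is the honest label.
- the homogeneous substitution — rescaling both variables together changes the slope, so no ratio substitution collapses it.


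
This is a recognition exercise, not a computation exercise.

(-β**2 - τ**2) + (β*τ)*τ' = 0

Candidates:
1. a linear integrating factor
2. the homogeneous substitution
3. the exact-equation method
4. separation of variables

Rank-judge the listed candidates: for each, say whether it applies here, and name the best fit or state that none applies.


Method: the homogeneous substitution — solved for the derivative, the right side is unchanged under scaling β and τ together — it depends only on the ratio τ/β, so substitute a single ratio variable. A Bernoulli rewrite works here as the equation stands — the homogeneous substitution is the more immediate reading.
- a linear integrating factor — the unknown enters nonlinearly (through a power, a denominator, or a transcendental function), which the linear integrating-factor recipe cannot absorb as-is — any repair would come from a preliminary substitution, not the factor.
- the homogeneous substitution: applicable, and directly so.
- the exact-equation method: the mixed-partials test fails on this split — it is not an exact differential as presented.
- separation of variables: the two dependences do not factor apart.


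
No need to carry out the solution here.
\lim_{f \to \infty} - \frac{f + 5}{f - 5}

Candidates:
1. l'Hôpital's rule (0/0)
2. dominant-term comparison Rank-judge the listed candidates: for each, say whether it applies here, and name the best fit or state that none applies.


Method: dominant-term comparison — at large f only the top-degree terms survive; compare the leading terms and the limit falls out.
- l'Hôpital's rule (0/0): as a single quotient the expression runs to ∞/∞ at the limit point — an at-infinity form of the rule would apply, though the leading-growth comparison is the direct reading.
- dominant-term comparison: yes, a natural case for it.


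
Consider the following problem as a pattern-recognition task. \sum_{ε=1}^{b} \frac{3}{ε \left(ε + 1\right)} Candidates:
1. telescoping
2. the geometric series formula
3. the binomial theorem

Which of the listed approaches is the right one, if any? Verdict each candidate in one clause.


Technique: telescoping — one partial-fraction pass turns \frac{3}{ε \left(ε + 1\right)} into a shifted difference, and shifted differences telescope.
- telescoping — yes — fits the structure here.
- the geometric series formula — no single multiplier carries one term to the next throughout the sum.
- the binomial theorem — the summand does not match any term pattern of an expanded binomial power.


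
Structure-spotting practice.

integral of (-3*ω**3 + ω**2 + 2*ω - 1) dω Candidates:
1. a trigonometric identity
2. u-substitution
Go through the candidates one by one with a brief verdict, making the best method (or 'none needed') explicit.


Method: no special technique — nothing composite, nothing rational, nothing trigonometric — each constant-multiple power of ω integrates by the power rule alone.
- a trigonometric identity: there is no trigonometric structure at all — the integrand carries no sine or cosine to rewrite.
- u-substitution: any workable substitution here is cosmetic — the integrand is already in directly integrable form.


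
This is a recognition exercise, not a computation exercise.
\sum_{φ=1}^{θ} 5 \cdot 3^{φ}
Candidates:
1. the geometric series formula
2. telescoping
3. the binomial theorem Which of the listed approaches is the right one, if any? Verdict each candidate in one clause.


Best approach: the geometric series formula — the ratio of consecutive terms is the constant 3, independent of the index — a geometric sum.
- the geometric series formula: applies; the problem has the shape this method handles.
- telescoping — the summand is not presented as a shifted difference — a telescoping rewrite may exist, but the displayed structure does not offer one.
- the binomial theorem: the summand does not match any term pattern of an expanded binomial power.


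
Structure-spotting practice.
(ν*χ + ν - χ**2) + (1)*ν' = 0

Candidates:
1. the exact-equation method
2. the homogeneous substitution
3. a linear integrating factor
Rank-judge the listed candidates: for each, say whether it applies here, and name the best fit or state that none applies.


Diagnosis: a linear integrating factor — the unknown enters only to the first power against a nonzero forcing term — the integrating-factor template applies directly.
- the exact-equation method — exactness fails on the nose — the mixed partials do not match.
- the homogeneous substitution: solved for the derivative, the right side changes under joint scaling of the two variables.
- a linear integrating factor — applicable, and directly so.


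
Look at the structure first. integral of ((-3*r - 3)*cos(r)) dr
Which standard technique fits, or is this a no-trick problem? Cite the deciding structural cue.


Verdict: integration by parts — the integrand splits as -3*r - 3 times cos(r) — repeatedly differentiating the polynomial part kills it, which is the parts ladder.


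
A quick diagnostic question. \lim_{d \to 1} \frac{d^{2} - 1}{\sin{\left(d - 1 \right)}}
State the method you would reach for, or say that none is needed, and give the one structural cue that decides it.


Technique: l'Hôpital's rule (0/0) — both numerator and denominator vanish at 1: the genuine 0/0 indeterminate that l'Hôpital exists for. A local series expansion at the point resolves it as well; the rule is the packaged version of that step.


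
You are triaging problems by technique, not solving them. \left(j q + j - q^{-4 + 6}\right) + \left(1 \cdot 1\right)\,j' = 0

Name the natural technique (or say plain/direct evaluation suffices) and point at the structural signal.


Technique: a linear integrating factor — the unknown enters only to the first power against a nonzero forcing term — the integrating-factor template applies directly.


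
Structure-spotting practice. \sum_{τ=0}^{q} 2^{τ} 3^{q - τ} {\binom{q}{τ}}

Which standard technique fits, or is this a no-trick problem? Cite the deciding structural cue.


Method: the binomial theorem — the summand is term τ of a binomial expansion in 2 and 3; the whole sum is a single power.


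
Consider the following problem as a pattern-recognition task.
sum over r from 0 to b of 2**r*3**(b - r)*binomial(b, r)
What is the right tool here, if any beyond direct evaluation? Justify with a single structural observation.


Verdict: the binomial theorem — binomial coefficients against complementary powers of 2 and 3: recognize the binomial expansion and resum.


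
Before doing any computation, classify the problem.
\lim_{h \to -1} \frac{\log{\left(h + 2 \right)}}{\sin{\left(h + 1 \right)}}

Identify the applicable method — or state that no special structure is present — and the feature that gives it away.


Verdict: l'Hôpital's rule (0/0) — numerator and denominator both vanish at -1 — a genuine 0/0 form, which is exactly when l'Hôpital applies. Expanding numerator and denominator to first order gives the same value — the rule automates exactly that.


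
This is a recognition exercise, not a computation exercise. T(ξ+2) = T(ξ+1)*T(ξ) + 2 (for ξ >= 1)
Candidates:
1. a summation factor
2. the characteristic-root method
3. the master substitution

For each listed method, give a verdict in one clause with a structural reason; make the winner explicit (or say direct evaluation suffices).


Best approach: no special technique — once the recursion is nonlinear, characteristic roots, master substitutions, and summation factors are all off the table.
- a summation factor — no summation factor applies — the rule is not linear in the sequence values.
- the characteristic-root method: the recursion is nonlinear in the sequence values, so no linear-modes ansatz applies.
- the master substitution — the recursion steps by a constant offset, so exponential reindexing is pointless.


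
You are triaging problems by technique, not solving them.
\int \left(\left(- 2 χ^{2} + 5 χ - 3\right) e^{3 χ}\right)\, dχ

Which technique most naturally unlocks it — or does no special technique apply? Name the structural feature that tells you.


Method: integration by parts — differentiate - 2 χ^{2} + 5 χ - 3, integrate e^{3 χ}: each pass lowers the polynomial degree, so parts terminates.


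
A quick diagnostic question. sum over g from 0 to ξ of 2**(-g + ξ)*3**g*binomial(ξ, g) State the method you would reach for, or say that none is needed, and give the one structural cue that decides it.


Method: the binomial theorem — terms weighting binomial(ξ, g) against matched powers of 3 and 2 reassemble into (3 + 2)^ξ by the binomial theorem.


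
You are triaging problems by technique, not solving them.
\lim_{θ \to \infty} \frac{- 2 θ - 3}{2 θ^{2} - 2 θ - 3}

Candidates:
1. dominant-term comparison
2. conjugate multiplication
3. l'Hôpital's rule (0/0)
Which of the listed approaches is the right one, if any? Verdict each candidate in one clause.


Technique: dominant-term comparison — growth-rate triage: the leading powers of θ decide the limit, everything else is noise.
- dominant-term comparison: a fit — the right tool for this form.
- conjugate multiplication — no difference of divergent radicals appears, so rationalizing has nothing to cancel.
- l'Hôpital's rule (0/0): as a single quotient the expression runs to ∞/∞ at the limit point — an at-infinity form of the rule would apply, though the leading-growth comparison is the direct reading.


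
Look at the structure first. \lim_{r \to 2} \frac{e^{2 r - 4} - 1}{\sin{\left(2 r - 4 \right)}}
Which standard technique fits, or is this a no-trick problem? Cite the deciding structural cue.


Method: l'Hôpital's rule (0/0) — numerator and denominator both vanish at 2 — a genuine 0/0 form, which is exactly when l'Hôpital applies. A first-order expansion at the point is an equally standard path; the rule packages it.


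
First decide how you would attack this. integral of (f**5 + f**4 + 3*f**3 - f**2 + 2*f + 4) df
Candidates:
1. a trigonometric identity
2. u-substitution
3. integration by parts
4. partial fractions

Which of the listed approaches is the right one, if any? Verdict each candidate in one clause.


Method: no special technique — a term-by-term power-rule job in f; no substitution or rearrangement earns its keep here.
- a trigonometric identity: with no trigonometric functions present, identity rewriting has no target.
- u-substitution: any workable substitution here is cosmetic — the integrand is already in directly integrable form.
- integration by parts — splitting off a factor buys nothing — the integrand integrates directly without parts.
- partial fractions: the expression is not a ratio of polynomials that decomposes further.


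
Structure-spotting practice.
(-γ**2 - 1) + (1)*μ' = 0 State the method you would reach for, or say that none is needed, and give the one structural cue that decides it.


Verdict: no special technique — with μ absent the equation is not coupled at all: direct integration in γ.


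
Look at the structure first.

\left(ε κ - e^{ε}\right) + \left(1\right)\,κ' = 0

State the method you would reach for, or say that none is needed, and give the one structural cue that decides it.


Verdict: a linear integrating factor — first power of κ, nonzero forcing: the integrating-factor recipe applies verbatim with p = ε.


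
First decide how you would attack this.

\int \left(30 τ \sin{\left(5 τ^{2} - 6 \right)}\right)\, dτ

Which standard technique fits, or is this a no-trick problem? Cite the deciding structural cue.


Method: u-substitution — structure check: outer function, inner expression 5 τ^{2} - 6, inner derivative as a factor — the classic u = 5 τ^{2} - 6 pattern.


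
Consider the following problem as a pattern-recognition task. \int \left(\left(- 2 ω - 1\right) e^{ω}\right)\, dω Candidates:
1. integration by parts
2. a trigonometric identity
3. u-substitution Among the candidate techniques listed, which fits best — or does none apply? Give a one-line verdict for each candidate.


Method: integration by parts — a polynomial - 2 ω - 1 against the kernel e^{ω} is the signature bounded-ladder case for integration by parts.
- integration by parts: yes — fits the structure here.
- a trigonometric identity — with no trigonometric functions present, identity rewriting has no target.
- u-substitution — no subexpression of the integrand serves as a whole-integral substitution inner — individual terms may offer their own, but none carries its derivative as a factor of the full integrand; a working change of variable would have to be constructed from outside the expression.


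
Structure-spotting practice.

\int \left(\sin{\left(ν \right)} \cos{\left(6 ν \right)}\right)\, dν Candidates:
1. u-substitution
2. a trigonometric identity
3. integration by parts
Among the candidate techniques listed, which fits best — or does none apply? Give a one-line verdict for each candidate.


Diagnosis: a trigonometric identity — two different frequencies multiply in \sin{\left(ν \right)} \cos{\left(6 ν \right)}; the product-to-sum formula separates them.
- u-substitution — no subexpression of the integrand serves as a whole-integral substitution inner — individual terms may offer their own, but none carries its derivative as a factor of the full integrand; a working change of variable would have to be constructed from outside the expression.
- a trigonometric identity — applicable, and directly so.
- integration by parts — not the fit here: there is no polynomial factor to ladder down — parts can still close the trigonometric product by recursion, though the identity rewrite is the direct route.


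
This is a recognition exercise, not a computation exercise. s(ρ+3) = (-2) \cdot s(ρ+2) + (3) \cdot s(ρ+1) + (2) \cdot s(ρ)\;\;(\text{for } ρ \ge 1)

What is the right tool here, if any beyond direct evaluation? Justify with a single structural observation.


Best approach: the characteristic-root method — because shifting ρ leaves the equation's coefficients unchanged, exponential trials reduce it to algebra.


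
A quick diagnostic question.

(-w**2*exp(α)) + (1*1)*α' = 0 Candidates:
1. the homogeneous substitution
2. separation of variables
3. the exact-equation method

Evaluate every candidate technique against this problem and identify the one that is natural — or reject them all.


Diagnosis: separation of variables — all dependence on the two variables factors apart, the defining separable shape.
- the homogeneous substitution: the slope does not depend on the ratio of the variables alone.
- separation of variables: a fit — the right tool for this form.
- the exact-equation method: the mixed partial derivatives differ, so the left side is not a total differential.


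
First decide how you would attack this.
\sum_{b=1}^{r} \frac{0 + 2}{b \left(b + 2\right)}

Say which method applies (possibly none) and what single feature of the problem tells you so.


Method: telescoping — the summand \frac{0 + 2}{b \left(b + 2\right)} decomposes into fractions whose poles differ by an integer shift — the series collapses.


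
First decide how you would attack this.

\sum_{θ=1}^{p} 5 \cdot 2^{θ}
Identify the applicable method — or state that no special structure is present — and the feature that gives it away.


Verdict: the geometric series formula — the ratio of consecutive terms is the constant 2, independent of the index — a geometric sum.


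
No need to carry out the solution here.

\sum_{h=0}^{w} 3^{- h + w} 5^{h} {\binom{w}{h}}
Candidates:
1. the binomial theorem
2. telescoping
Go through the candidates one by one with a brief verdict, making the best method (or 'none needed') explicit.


Method: the binomial theorem — the summand is term h of a binomial expansion in 5 and 3; the whole sum is a single power.
- the binomial theorem — applies; the problem has the shape this method handles.
- telescoping — computed from the summand as displayed, the partial sums build up without the pairwise collapse telescoping exploits.


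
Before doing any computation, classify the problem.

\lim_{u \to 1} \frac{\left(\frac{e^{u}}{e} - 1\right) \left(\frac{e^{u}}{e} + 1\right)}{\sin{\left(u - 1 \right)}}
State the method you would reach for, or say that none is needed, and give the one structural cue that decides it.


Technique: l'Hôpital's rule (0/0) — plug in 1: top and bottom both hit zero, so differentiate each and retry. The standard small-argument limits would also carry it; the rule is the systematic route.


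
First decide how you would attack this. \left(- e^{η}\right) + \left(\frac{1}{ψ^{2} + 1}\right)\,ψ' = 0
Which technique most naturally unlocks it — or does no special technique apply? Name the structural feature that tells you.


Method: separation of variables — one side of the product carries the independent variable, the other the unknown — the textbook separation shape. One could also solve this as an exact equation; with each coefficient in its own variable, separating is the same work with fewer steps.


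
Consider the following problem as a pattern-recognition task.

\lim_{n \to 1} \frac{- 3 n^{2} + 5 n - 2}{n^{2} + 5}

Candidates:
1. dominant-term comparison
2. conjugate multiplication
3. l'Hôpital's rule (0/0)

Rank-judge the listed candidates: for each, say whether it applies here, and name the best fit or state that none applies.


Verdict: no special technique — the expression is continuous at 1 — substitute and evaluate; no indeterminate form appears.
- dominant-term comparison — no dominant-degree comparison decides it.
- conjugate multiplication: there is no infinity-minus-infinity radical difference to rationalize.
- l'Hôpital's rule (0/0): substituting the point produces a determinate value, not a 0 over 0 clash.


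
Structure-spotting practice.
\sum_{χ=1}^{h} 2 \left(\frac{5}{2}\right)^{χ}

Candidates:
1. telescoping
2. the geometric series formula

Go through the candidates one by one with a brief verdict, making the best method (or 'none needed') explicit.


Technique: the geometric series formula — term-over-term division gives \frac{5}{2} every time — index-free ratio, geometric sum formula applies.
- telescoping: in the displayed form, no term reappears at a neighboring index to cancel against.
- the geometric series formula — a fit — the right tool for this form.


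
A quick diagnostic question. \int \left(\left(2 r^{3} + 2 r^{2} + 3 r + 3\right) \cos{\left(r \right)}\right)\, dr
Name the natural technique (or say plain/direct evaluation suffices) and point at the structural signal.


Technique: integration by parts — the integrand splits as 2 r^{3} + 2 r^{2} + 3 r + 3 times \cos{\left(r \right)} — repeatedly differentiating the polynomial part kills it, which is the parts ladder.


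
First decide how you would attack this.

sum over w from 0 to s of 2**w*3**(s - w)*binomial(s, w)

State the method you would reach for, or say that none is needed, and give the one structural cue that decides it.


Technique: the binomial theorem — binomial(s, w) weighting matched powers of 2 and 3 is the expanded form of (2 + 3)^s — fold it back up.


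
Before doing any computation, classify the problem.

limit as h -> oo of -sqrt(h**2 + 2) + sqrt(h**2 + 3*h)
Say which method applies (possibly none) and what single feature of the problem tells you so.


Method: conjugate multiplication — both pieces blow up but their difference is finite; the conjugate trick rationalizes sqrt(h**2 + 3*h) - sqrt(h**2 + 2).


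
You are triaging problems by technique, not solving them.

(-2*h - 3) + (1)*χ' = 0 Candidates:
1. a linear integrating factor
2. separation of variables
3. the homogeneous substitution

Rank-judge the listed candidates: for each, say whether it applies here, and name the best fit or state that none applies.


Technique: no special technique — solved for the derivative, no χ appears — this is antidifferentiation in h wearing ODE clothing.
- a linear integrating factor: with the unknown absent the integrating factor is a formality; direct integration is the working structure.
- separation of variables — with no unknown in the slope, separating variables is a formality — the equation integrates directly.
- the homogeneous substitution — solved for the derivative, the right side changes under joint scaling of the two variables.


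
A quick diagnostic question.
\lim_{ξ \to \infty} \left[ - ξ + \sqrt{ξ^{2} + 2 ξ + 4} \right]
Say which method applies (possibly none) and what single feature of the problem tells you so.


Best approach: conjugate multiplication — two divergent pieces with a minus sign between them and a radical in the mix: rationalize \sqrt{ξ^{2} + 2 ξ + 4} - ξ before any limit law applies.


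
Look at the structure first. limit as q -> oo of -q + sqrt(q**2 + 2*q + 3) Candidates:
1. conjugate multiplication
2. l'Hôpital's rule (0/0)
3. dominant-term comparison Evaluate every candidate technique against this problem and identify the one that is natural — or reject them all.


Method: conjugate multiplication — divergence minus divergence hides a finite answer — expose it by pairing sqrt(q**2 + 2*q + 3) - q with its conjugate.
- conjugate multiplication — applicable, and directly so.
- l'Hôpital's rule (0/0) — substitution produces ∞ − ∞ rather than a vanishing quotient; the rule needs a 0/0 ratio to act on.
- dominant-term comparison: no dominant power emerges to decide the limit by degree comparison.


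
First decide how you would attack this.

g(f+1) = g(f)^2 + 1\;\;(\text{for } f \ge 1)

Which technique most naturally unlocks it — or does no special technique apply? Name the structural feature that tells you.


Diagnosis: no special technique — the update rule curves (it is not linear in the unknown sequence), so no superposition-based closed form attaches — iterate or study it directly.


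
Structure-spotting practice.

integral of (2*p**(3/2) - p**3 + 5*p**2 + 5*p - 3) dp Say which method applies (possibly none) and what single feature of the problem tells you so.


Method: no special technique — nothing composite, nothing rational, nothing trigonometric — each constant-multiple power of p integrates by the power rule alone.


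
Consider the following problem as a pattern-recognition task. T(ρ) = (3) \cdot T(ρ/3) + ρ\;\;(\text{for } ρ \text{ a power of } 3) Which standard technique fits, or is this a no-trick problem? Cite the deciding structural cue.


Diagnosis: the master substitution — the argument contracts 3-fold per step: reindex ρ exponentially and solve the linear recurrence in the new index.


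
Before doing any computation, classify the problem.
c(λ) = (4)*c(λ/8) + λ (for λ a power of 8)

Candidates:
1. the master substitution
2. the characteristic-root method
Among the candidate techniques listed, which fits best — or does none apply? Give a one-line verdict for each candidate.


Best approach: the master substitution — recursion at λ/8 is multiplicative in the index; logarithmic reindexing via λ = 8^m linearizes it.
- the master substitution — yes, a natural case for it.
- the characteristic-root method: the recursion divides its index rather than shifting it — outside the constant-shift family the root method covers.


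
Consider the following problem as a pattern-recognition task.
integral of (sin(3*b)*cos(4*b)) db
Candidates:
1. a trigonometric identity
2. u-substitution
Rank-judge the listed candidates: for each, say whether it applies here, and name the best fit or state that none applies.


Technique: a trigonometric identity — sin(3*b)*cos(4*b) is a beat pattern — rewrite the product as a sum of single-frequency waves before integrating.
- a trigonometric identity: yes, a natural case for it.
- u-substitution: no subexpression of the integrand serves as a whole-integral substitution inner — individual terms may offer their own, but none carries its derivative as a factor of the full integrand; a working change of variable would have to be constructed from outside the expression.


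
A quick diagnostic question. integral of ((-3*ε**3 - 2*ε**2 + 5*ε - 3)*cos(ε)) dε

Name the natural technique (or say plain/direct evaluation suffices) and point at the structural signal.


Best approach: integration by parts — -3*ε**3 - 2*ε**2 + 5*ε - 3 dies after finitely many derivatives while cos(ε) cycles under integration — the tabular/parts setup.


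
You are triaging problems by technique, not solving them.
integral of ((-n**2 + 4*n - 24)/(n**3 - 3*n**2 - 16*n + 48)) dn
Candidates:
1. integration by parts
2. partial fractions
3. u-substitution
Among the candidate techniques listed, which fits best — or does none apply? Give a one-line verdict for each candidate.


Method: partial fractions — n**3 - 3*n**2 - 16*n + 48 splits into linear pieces, so the quotient is a sum of simple fractions — decompose before integrating.
- integration by parts: no split into a nonconstant polynomial times one of the standard kernels — exp, sine, or cosine of a linear argument, or a logarithm — applies here.
- partial fractions — yes, a natural case for it.
- u-substitution: no subexpression of the integrand serves as a whole-integral substitution inner — individual terms may offer their own, but none carries its derivative as a factor of the full integrand; a working change of variable would have to be constructed from outside the expression.


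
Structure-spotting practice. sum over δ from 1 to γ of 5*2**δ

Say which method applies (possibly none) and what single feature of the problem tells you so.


Verdict: the geometric series formula — term-over-term division gives 2 every time — index-free ratio, geometric sum formula applies.


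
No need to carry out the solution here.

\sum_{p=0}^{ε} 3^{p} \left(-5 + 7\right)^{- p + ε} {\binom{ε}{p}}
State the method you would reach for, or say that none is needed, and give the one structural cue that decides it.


Best approach: the binomial theorem — binomial coefficients against complementary powers of 3 and (-5 + 7): recognize the binomial expansion and resum.


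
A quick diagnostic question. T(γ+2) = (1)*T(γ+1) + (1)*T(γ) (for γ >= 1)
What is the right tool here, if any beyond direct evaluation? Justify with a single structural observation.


Verdict: the characteristic-root method — constant coefficients and linearity mean the ansatz r^γ reduces it to solving the characteristic polynomial.


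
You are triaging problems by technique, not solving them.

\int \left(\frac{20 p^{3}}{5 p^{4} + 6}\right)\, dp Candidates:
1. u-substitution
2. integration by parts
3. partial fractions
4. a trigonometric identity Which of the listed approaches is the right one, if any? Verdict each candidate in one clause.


Method: u-substitution — spotting that 20 p^{3} is a constant multiple of the derivative of 5 p^{4} + 6 is the key observation — substitute u = 5 p^{4} + 6 and the integral becomes one-dimensional in u.
- u-substitution: yes, a natural case for it.
- integration by parts — there is no nonconstant-polynomial-times-kernel split with an exp, sine, cosine (degree-1 argument), or logarithm partner.
- partial fractions — the denominator is irreducible over the rationals — no rational-coefficient split into simpler fractions exists.
- a trigonometric identity: with no trigonometric functions present, identity rewriting has no target.


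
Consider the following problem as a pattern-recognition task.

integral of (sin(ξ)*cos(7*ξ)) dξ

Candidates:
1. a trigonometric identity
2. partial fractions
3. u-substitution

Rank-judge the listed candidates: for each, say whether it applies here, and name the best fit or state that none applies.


Diagnosis: a trigonometric identity — two sinusoids at different rates multiply in sin(ξ)*cos(7*ξ); the product-to-sum identity uncouples them.
- a trigonometric identity: applicable, and directly so.
- partial fractions: there is no rational-function structure to decompose.
- u-substitution: no subexpression of the integrand pairs with its own derivative as a factor — individual terms may offer their own substitutions, but any change of variable covering the whole integral would have to be constructed from outside the expression.


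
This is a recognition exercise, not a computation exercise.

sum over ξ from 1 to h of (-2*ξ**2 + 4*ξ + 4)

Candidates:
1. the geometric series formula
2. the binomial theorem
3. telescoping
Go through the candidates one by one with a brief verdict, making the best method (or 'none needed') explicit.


Diagnosis: no special technique — Faulhaber territory: sum each constant-multiple power of ξ with its closed-form formula, no trick required.
- the geometric series formula: no single multiplier carries one term to the next throughout the sum.
- the binomial theorem — there is no sum-raised-to-a-power identity hiding in these terms.
- telescoping: in the displayed form, no term reappears at a neighboring index to cancel against.


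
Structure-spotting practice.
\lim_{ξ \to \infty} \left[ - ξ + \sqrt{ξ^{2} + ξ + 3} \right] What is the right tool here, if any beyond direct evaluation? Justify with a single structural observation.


Method: conjugate multiplication — an infinity-minus-infinity difference with a surviving radical — multiply by the conjugate to cancel the divergence.


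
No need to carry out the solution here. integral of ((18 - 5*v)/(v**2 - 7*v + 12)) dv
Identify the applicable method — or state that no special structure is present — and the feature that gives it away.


Best approach: partial fractions — with v**2 - 7*v + 12 factorable and the degree on top strictly smaller, simple-fraction decomposition is immediate.


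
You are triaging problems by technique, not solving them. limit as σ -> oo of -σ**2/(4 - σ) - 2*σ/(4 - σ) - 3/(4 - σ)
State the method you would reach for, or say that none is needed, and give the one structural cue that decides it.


Diagnosis: dominant-term comparison — divide through by the highest power of σ; every lower-order term dies and the dominant terms decide the limit. Viewed as a single quotient this is an ∞/∞ form — an at-infinity application of l'Hôpital's rule would also resolve it; comparing leading growth reads the answer without differentiating.


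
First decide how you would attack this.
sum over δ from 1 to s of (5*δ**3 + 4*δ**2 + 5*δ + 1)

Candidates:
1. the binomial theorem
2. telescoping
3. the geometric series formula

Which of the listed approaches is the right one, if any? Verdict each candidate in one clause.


Method: no special technique — no ratio, no shift structure, no binomial pattern: sum the constant-multiple powers of δ with known formulas.
- the binomial theorem — there is no sum-raised-to-a-power identity hiding in these terms.
- telescoping — the terms as presented offer no neighboring cancellation — a telescoping rewrite may exist, but the displayed structure does not hand one over.
- the geometric series formula: the term-to-term ratio changes with the index, so the geometric formula cannot close it.


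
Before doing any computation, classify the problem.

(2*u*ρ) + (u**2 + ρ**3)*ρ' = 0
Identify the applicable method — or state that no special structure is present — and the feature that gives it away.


Verdict: the exact-equation method — checking ∂/∂ρ of 2*u*ρ against ∂/∂u of u**2 + ρ**3: they match — the equation is exact as it stands.


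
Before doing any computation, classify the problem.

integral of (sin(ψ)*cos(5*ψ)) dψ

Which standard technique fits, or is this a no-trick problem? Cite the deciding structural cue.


Diagnosis: a trigonometric identity — two different frequencies multiply in sin(ψ)*cos(5*ψ); the product-to-sum formula separates them.


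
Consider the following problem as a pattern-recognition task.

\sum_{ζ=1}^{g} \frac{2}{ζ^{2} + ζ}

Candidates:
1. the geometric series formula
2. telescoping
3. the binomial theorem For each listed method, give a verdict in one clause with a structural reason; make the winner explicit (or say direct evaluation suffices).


Best approach: telescoping — one partial-fraction pass turns \frac{2}{ζ^{2} + ζ} into a shifted difference, and shifted differences telescope.
- the geometric series formula: the term-to-term ratio changes with the index, so the geometric formula cannot close it.
- telescoping — yes, a natural case for it.
- the binomial theorem — the terms do not reassemble into a binomial power.


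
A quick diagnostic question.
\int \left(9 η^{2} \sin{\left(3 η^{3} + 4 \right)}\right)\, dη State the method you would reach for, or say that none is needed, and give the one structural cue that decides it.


Verdict: u-substitution — spotting that 9 η^{2} is a constant multiple of the derivative of 3 η^{3} + 4 is the key observation — substitute u = 3 η^{3} + 4 and the integral becomes one-dimensional in u.


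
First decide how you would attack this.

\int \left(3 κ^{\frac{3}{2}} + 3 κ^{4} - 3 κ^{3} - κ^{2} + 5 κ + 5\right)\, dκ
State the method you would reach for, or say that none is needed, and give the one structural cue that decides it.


Verdict: no special technique — a term-by-term power-rule job in κ; no substitution or rearrangement earns its keep here.
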